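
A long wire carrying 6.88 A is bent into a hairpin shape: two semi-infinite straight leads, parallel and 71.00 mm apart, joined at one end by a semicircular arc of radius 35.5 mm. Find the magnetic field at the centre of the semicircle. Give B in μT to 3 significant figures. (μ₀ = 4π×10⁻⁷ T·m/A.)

B ≈ 99.6 μT

The semicircular arc contributes B_arc = μ₀I·π/(4πR) = μ₀I/(4R) = 6.09×10⁻⁵ T.
Each semi-infinite lead is at perpendicular distance R = 0.0355 m from the centre, with the perpendicular foot at its near end, so it contributes μ₀I/(4πR); both point the same way, together 3.88×10⁻⁵ T.
Arc and leads all point the same direction: B = 6.09×10⁻⁵ + 3.88×10⁻⁵ = 9.96×10⁻⁵ T.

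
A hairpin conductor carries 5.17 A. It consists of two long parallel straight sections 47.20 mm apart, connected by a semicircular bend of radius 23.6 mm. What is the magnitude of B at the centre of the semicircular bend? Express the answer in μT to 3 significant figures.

The semicircular arc contributes B_arc = μ₀I·π/(4πR) = μ₀I/(4R) = 6.88×10⁻⁵ T.
Each semi-infinite lead is at perpendicular distance R = 0.0236 m from the centre, with the perpendicular foot at its near end, so it contributes μ₀I/(4πR); both point the same way, together 4.38×10⁻⁵ T.
Arc and leads all point the same direction: B = 6.88×10⁻⁵ + 4.38×10⁻⁵ = 1.13×10⁻⁴ T.

B ≈ 113 μT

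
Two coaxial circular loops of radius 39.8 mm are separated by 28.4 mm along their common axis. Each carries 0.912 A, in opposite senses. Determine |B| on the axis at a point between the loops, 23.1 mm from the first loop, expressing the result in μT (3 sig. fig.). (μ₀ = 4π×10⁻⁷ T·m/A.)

B ≈ 4.71 μT

Each loop contributes B = μ₀IR²/[2(R²+z²)^(3/2)] on the axis, with z measured from that loop.
Loop 1 (z = 0.0231 m): B₁ = 9.31×10⁻⁶ T. Loop 2 (z = 0.0053 m): B₂ = 1.40×10⁻⁵ T.
The fields oppose: B = |B₁ − B₂| = 4.71×10⁻⁶ T.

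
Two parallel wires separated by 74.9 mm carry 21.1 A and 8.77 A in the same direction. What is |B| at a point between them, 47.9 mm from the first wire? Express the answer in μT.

Each long wire gives B = μ₀I/(2πd). Distances are d₁ = 0.0479 m and d₂ = 0.027 m.
B₁ = 8.81×10⁻⁵ T, B₂ = 6.50×10⁻⁵ T.
Between parallel currents the two contributions point in opposite directions, so they subtract. B = |B₁ − B₂| = |8.81×10⁻⁵ − 6.50×10⁻⁵| = 2.31×10⁻⁵ T.

B ≈ 23.1 μT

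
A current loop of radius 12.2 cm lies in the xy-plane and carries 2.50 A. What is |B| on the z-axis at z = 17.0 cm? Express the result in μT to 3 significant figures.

On the axis of a circular loop, B = μ₀IR² / [2(R²+z²)^(3/2)].
R² + z² = (0.122)² + (0.17)² = 0.04378 m², and (R²+z²)^(3/2) = 9.16×10⁻³ m³.
B = (4π×10⁻⁷ × 2.50 × 0.01488) / (2 × 9.16×10⁻³) = 2.55×10⁻⁶ T.

B ≈ 2.55 μT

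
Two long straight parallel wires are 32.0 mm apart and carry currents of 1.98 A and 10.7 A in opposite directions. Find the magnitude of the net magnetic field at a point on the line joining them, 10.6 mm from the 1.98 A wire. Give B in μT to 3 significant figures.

Each long wire gives B = μ₀I/(2πd). Distances are d₁ = 0.0106 m and d₂ = 0.0214 m.
B₁ = 3.74×10⁻⁵ T, B₂ = 1.00×10⁻⁴ T.
Between antiparallel currents both contributions point the same way, so they add. B = B₁ + B₂ = 3.74×10⁻⁵ + 1.00×10⁻⁴ = 1.37×10⁻⁴ T.

B ≈ 137 μT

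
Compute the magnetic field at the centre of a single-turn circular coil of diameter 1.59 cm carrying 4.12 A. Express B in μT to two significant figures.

B ≈ 330 μT

At the centre of a circular loop the Biot–Savart law gives B = μ₀I/(2R) (so R = 0.00795 m).
B = (4π×10⁻⁷ × 4.12) / (2 × 0.00795) = 3.26×10⁻⁴ T.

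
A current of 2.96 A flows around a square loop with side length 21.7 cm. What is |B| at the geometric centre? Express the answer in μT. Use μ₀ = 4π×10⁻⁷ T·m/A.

Each side is a finite straight segment at perpendicular distance d = a/(2 tan(π/4)) = 0.1085 m from the centre, with end-angles ±π/4.
One side contributes B₁ = (μ₀I/4πd)·2 sin(π/4) = 3.86×10⁻⁶ T.
All 4 sides add in the same direction: B = 4 × 3.86×10⁻⁶ = 1.54×10⁻⁵ T.

B ≈ 15.4 μT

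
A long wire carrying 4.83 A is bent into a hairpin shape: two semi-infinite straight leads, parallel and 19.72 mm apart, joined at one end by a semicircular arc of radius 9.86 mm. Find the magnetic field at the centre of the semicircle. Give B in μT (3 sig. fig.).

B ≈ 252 μT

The semicircular arc contributes B_arc = μ₀I·π/(4πR) = μ₀I/(4R) = 1.54×10⁻⁴ T.
Each semi-infinite lead is at perpendicular distance R = 0.00986 m from the centre, with the perpendicular foot at its near end, so it contributes μ₀I/(4πR); both point the same way, together 9.80×10⁻⁵ T.
Arc and leads all point the same direction: B = 1.54×10⁻⁴ + 9.80×10⁻⁵ = 2.52×10⁻⁴ T.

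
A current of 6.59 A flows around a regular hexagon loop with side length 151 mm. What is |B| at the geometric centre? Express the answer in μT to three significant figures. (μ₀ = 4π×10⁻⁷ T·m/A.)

B ≈ 30.2 μT

Each side is a finite straight segment at perpendicular distance d = a/(2 tan(π/6)) = 0.1308 m from the centre, with end-angles ±π/6.
One side contributes B₁ = (μ₀I/4πd)·2 sin(π/6) = 5.04×10⁻⁶ T.
All 6 sides add in the same direction: B = 6 × 5.04×10⁻⁶ = 3.02×10⁻⁵ T.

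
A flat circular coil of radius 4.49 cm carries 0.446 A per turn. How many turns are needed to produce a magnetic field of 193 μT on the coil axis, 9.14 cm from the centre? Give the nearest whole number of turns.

N = 361

For an N-turn coil, B = Nμ₀IR²/[2(R²+z²)^(3/2)]. A single turn gives B₁ = 5.35×10⁻⁷ T with R = 0.0449 m, z = 0.0914 m.
N = B/B₁ = 1.93×10⁻⁴ / 5.35×10⁻⁷ = 360.76.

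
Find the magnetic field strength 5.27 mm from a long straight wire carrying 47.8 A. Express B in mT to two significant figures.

For an infinitely long straight wire, B = μ₀I/(2πd).
B = (4π×10⁻⁷ × 47.8) / (2π × 0.00527) = 1.81×10⁻³ T.

B ≈ 1.8 mT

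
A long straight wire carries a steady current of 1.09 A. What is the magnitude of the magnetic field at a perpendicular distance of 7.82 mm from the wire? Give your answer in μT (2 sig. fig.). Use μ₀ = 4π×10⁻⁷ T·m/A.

B ≈ 28 μT

For an infinitely long straight wire, B = μ₀I/(2πd).
B = (4π×10⁻⁷ × 1.09) / (2π × 0.00782) = 2.79×10⁻⁵ T.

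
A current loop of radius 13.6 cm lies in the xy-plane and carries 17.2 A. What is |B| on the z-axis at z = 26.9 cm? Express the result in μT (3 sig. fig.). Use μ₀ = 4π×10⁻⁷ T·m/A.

B ≈ 7.30 μT

On the axis of a circular loop, B = μ₀IR² / [2(R²+z²)^(3/2)].
R² + z² = (0.136)² + (0.269)² = 0.09086 m², and (R²+z²)^(3/2) = 2.74×10⁻² m³.
B = (4π×10⁻⁷ × 17.2 × 0.0185) / (2 × 2.74×10⁻²) = 7.30×10⁻⁶ T.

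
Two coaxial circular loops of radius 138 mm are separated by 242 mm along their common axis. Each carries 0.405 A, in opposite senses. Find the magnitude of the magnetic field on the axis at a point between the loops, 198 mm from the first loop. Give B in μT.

B ≈ 1.25 μT

Each loop contributes B = μ₀IR²/[2(R²+z²)^(3/2)] on the axis, with z measured from that loop.
Loop 1 (z = 0.198 m): B₁ = 3.45×10⁻⁷ T. Loop 2 (z = 0.044 m): B₂ = 1.59×10⁻⁶ T.
The fields oppose: B = |B₁ − B₂| = 1.25×10⁻⁶ T.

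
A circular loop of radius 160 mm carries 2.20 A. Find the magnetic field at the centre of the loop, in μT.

B ≈ 8.64 μT

At the centre of a circular loop the Biot–Savart law gives B = μ₀I/(2R).
B = (4π×10⁻⁷ × 2.20) / (2 × 0.16) = 8.64×10⁻⁶ T.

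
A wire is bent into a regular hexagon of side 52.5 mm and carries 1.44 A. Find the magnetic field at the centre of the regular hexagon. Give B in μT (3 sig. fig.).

Each side is a finite straight segment at perpendicular distance d = a/(2 tan(π/6)) = 0.04547 m from the centre, with end-angles ±π/6.
One side contributes B₁ = (μ₀I/4πd)·2 sin(π/6) = 3.17×10⁻⁶ T.
All 6 sides add in the same direction: B = 6 × 3.17×10⁻⁶ = 1.90×10⁻⁵ T.

B ≈ 19.0 μT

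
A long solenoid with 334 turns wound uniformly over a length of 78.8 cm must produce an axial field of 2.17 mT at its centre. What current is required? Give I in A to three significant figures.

I ≈ 4.07 A

Inside a long solenoid B = μ₀nI with n = 423.9 m⁻¹, so I = B/(μ₀n).
I = 2.17×10⁻³ / (4π×10⁻⁷ × 423.9) = 4.07 A.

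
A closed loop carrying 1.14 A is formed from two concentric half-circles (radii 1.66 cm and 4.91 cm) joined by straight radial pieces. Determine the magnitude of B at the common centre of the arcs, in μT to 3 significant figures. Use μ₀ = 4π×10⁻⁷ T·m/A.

B ≈ 14.3 μT

The radial connectors point toward the centre, so dl × r̂ = 0 and they contribute nothing.
Each semicircle gives μ₀I/(4R): inner arc 2.16×10⁻⁵ T, outer arc 7.29×10⁻⁶ T.
The two arcs carry current in opposite angular senses, so their fields oppose: B = |2.16×10⁻⁵ − 7.29×10⁻⁶| = 1.43×10⁻⁵ T.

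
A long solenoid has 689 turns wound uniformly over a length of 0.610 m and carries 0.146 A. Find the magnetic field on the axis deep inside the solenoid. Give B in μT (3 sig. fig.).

Inside a long solenoid, B = μ₀nI with n = 1130 turns/m.
B = 4π×10⁻⁷ × 1130 × 0.146 = 2.07×10⁻⁴ T.

B ≈ 207 μT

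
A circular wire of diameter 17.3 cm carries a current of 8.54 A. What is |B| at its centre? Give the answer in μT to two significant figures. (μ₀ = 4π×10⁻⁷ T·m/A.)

B ≈ 62 μT

At the centre of a circular loop the Biot–Savart law gives B = μ₀I/(2R) (so R = 0.0865 m).
B = (4π×10⁻⁷ × 8.54) / (2 × 0.0865) = 6.20×10⁻⁵ T.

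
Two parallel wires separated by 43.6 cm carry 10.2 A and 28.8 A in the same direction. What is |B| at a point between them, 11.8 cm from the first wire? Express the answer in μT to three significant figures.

Each long wire gives B = μ₀I/(2πd). Distances are d₁ = 0.118 m and d₂ = 0.318 m.
B₁ = 1.73×10⁻⁵ T, B₂ = 1.81×10⁻⁵ T.
Between parallel currents the two contributions point in opposite directions, so they subtract. B = |B₁ − B₂| = |1.73×10⁻⁵ − 1.81×10⁻⁵| = 8.25×10⁻⁷ T.

B ≈ 0.825 μT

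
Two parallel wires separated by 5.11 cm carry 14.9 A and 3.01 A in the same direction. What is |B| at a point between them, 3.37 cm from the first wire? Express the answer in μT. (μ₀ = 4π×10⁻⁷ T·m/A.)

B ≈ 53.8 μT

Each long wire gives B = μ₀I/(2πd). Distances are d₁ = 0.0337 m and d₂ = 0.0174 m.
B₁ = 8.84×10⁻⁵ T, B₂ = 3.46×10⁻⁵ T.
Between parallel currents the two contributions point in opposite directions, so they subtract. B = |B₁ − B₂| = |8.84×10⁻⁵ − 3.46×10⁻⁵| = 5.38×10⁻⁵ T.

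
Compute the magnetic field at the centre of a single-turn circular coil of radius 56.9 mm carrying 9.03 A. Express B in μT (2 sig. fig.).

B ≈ 100 μT

At the centre of a circular loop the Biot–Savart law gives B = μ₀I/(2R).
B = (4π×10⁻⁷ × 9.03) / (2 × 0.0569) = 9.97×10⁻⁵ T.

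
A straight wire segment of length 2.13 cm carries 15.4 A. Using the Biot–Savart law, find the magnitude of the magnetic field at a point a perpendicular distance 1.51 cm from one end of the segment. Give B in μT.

For a finite straight segment, B = (μ₀I/4πd)(sinθ₁ + sinθ₂), where θ₁, θ₂ are the angles from the perpendicular to each end.
The perpendicular foot is at one end, so the two end-offsets along the wire are 0 and L = 0.0213 m.
sinθ₁ = 0/√(0²+0.0151²) = 0.0000; sinθ₂ = 0.0213/√(0.0213²+0.0151²) = 0.8158.
B = (4π×10⁻⁷ × 15.4) / (4π × 0.0151) × (0.0000 + 0.8158) = 8.32×10⁻⁵ T.

B ≈ 83.2 μT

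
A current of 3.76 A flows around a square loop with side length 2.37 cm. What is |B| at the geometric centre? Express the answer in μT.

Each side is a finite straight segment at perpendicular distance d = a/(2 tan(π/4)) = 0.01185 m from the centre, with end-angles ±π/4.
One side contributes B₁ = (μ₀I/4πd)·2 sin(π/4) = 4.49×10⁻⁵ T.
All 4 sides add in the same direction: B = 4 × 4.49×10⁻⁵ = 1.79×10⁻⁴ T.

B ≈ 179 μT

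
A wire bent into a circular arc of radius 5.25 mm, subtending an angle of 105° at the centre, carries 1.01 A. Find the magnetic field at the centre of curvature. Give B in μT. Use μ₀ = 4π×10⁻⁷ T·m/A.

The Biot–Savart field of a circular arc at its centre is B = μ₀Iφ/(4πR), with φ = 1.833 rad.
B = (4π×10⁻⁷ × 1.01 × 1.833) / (4π × 0.00525) = 3.53×10⁻⁵ T.

B ≈ 35.3 μT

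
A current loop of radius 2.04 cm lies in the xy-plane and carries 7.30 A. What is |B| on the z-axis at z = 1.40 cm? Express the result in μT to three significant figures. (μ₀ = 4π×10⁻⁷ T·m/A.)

On the axis of a circular loop, B = μ₀IR² / [2(R²+z²)^(3/2)].
R² + z² = (0.0204)² + (0.014)² = 0.0006122 m², and (R²+z²)^(3/2) = 1.51×10⁻⁵ m³.
B = (4π×10⁻⁷ × 7.30 × 0.0004162) / (2 × 1.51×10⁻⁵) = 1.26×10⁻⁴ T.

B ≈ 126 μT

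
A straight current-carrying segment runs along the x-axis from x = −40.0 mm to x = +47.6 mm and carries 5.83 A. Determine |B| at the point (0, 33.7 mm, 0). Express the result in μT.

B ≈ 27.3 μT

For a finite straight segment, B = (μ₀I/4πd)(sinθ₁ + sinθ₂), where θ₁, θ₂ are the angles from the perpendicular to each end.
The perpendicular distance is d = 0.0337 m; the end-offsets along the wire are a = 0.04 m and b = 0.0476 m.
sinθ₁ = 0.04/√(0.04²+0.0337²) = 0.7648; sinθ₂ = 0.0476/√(0.0476²+0.0337²) = 0.8162.
B = (4π×10⁻⁷ × 5.83) / (4π × 0.0337) × (0.7648 + 0.8162) = 2.73×10⁻⁵ T.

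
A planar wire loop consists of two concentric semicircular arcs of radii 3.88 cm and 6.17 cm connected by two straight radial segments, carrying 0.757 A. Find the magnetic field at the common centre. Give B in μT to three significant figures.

B ≈ 2.27 μT

The radial connectors point toward the centre, so dl × r̂ = 0 and they contribute nothing.
Each semicircle gives μ₀I/(4R): inner arc 6.13×10⁻⁶ T, outer arc 3.85×10⁻⁶ T.
The two arcs carry current in opposite angular senses, so their fields oppose: B = |6.13×10⁻⁶ − 3.85×10⁻⁶| = 2.27×10⁻⁶ T.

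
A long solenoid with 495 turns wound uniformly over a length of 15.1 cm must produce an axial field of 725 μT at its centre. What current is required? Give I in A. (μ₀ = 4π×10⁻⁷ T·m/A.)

I ≈ 0.176 A

Inside a long solenoid B = μ₀nI with n = 3278 m⁻¹, so I = B/(μ₀n).
I = 7.25×10⁻⁴ / (4π×10⁻⁷ × 3278) = 0.176 A.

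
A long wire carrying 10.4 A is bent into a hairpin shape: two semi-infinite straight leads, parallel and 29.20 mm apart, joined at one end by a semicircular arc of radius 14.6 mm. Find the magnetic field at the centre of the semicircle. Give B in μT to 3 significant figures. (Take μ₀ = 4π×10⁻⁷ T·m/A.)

The semicircular arc contributes B_arc = μ₀I·π/(4πR) = μ₀I/(4R) = 2.24×10⁻⁴ T.
Each semi-infinite lead is at perpendicular distance R = 0.0146 m from the centre, with the perpendicular foot at its near end, so it contributes μ₀I/(4πR); both point the same way, together 1.42×10⁻⁴ T.
Arc and leads all point the same direction: B = 2.24×10⁻⁴ + 1.42×10⁻⁴ = 3.66×10⁻⁴ T.

B ≈ 366 μT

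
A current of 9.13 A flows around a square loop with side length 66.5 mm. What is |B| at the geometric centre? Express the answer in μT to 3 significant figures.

B ≈ 155 μT

Each side is a finite straight segment at perpendicular distance d = a/(2 tan(π/4)) = 0.03325 m from the centre, with end-angles ±π/4.
One side contributes B₁ = (μ₀I/4πd)·2 sin(π/4) = 3.88×10⁻⁵ T.
All 4 sides add in the same direction: B = 4 × 3.88×10⁻⁵ = 1.55×10⁻⁴ T.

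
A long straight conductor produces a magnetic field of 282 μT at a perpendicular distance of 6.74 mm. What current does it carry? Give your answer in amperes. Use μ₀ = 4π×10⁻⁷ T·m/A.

I ≈ 9.50 A

For a long straight wire B = μ₀I/(2πd), so I = 2πdB/μ₀.
I = 2π × 0.00674 × 2.82×10⁻⁴ / (4π×10⁻⁷) = 9.50 A.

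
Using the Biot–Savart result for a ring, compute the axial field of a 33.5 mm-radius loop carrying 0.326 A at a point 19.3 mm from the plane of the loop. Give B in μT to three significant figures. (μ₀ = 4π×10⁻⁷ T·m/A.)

B ≈ 3.98 μT

On the axis of a circular loop, B = μ₀IR² / [2(R²+z²)^(3/2)].
R² + z² = (0.0335)² + (0.0193)² = 0.001495 m², and (R²+z²)^(3/2) = 5.78×10⁻⁵ m³.
B = (4π×10⁻⁷ × 0.326 × 0.001122) / (2 × 5.78×10⁻⁵) = 3.98×10⁻⁶ T.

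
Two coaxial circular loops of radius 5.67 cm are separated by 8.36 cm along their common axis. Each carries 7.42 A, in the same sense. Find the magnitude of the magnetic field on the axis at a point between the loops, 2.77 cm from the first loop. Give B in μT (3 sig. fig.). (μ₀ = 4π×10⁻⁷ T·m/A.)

B ≈ 89.3 μT

Each loop contributes B = μ₀IR²/[2(R²+z²)^(3/2)] on the axis, with z measured from that loop.
Loop 1 (z = 0.0277 m): B₁ = 5.96×10⁻⁵ T. Loop 2 (z = 0.0559 m): B₂ = 2.97×10⁻⁵ T.
The fields add: B = B₁ + B₂ = 8.93×10⁻⁵ T.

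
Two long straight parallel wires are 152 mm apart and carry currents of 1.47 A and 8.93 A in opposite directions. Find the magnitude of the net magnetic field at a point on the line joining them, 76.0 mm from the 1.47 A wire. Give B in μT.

B ≈ 27.4 μT

Each long wire gives B = μ₀I/(2πd). Distances are d₁ = 0.076 m and d₂ = 0.076 m.
B₁ = 3.87×10⁻⁶ T, B₂ = 2.35×10⁻⁵ T.
Between antiparallel currents both contributions point the same way, so they add. B = B₁ + B₂ = 3.87×10⁻⁶ + 2.35×10⁻⁵ = 2.74×10⁻⁵ T.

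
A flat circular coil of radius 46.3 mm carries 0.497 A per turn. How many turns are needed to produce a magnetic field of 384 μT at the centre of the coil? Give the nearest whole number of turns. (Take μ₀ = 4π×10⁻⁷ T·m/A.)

N = 57

For an N-turn coil, B = Nμ₀I/(2R). A single turn gives B₁ = 6.74×10⁻⁶ T with R = 0.0463 m.
N = B/B₁ = 3.84×10⁻⁴ / 6.74×10⁻⁶ = 56.93.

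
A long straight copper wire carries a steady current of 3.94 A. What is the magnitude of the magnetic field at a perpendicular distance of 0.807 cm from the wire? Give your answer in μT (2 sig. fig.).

B ≈ 98 μT

For an infinitely long straight wire, B = μ₀I/(2πd).
B = (4π×10⁻⁷ × 3.94) / (2π × 0.00807) = 9.76×10⁻⁵ T.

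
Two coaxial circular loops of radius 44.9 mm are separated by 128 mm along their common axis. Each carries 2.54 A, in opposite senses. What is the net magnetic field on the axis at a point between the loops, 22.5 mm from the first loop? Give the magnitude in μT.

B ≈ 23.3 μT

Each loop contributes B = μ₀IR²/[2(R²+z²)^(3/2)] on the axis, with z measured from that loop.
Loop 1 (z = 0.0225 m): B₁ = 2.54×10⁻⁵ T. Loop 2 (z = 0.1055 m): B₂ = 2.13×10⁻⁶ T.
The fields oppose: B = |B₁ − B₂| = 2.33×10⁻⁵ T.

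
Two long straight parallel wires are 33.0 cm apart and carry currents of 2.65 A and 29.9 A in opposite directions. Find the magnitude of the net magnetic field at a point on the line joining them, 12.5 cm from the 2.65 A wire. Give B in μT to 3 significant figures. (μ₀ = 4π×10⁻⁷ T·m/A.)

Each long wire gives B = μ₀I/(2πd). Distances are d₁ = 0.125 m and d₂ = 0.205 m.
B₁ = 4.24×10⁻⁶ T, B₂ = 2.92×10⁻⁵ T.
Between antiparallel currents both contributions point the same way, so they add. B = B₁ + B₂ = 4.24×10⁻⁶ + 2.92×10⁻⁵ = 3.34×10⁻⁵ T.

B ≈ 33.4 μT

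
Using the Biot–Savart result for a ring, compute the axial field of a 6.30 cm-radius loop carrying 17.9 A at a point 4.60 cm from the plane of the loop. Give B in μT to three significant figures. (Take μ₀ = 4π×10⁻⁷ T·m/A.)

B ≈ 94.0 μT

On the axis of a circular loop, B = μ₀IR² / [2(R²+z²)^(3/2)].
R² + z² = (0.063)² + (0.046)² = 0.006085 m², and (R²+z²)^(3/2) = 4.75×10⁻⁴ m³.
B = (4π×10⁻⁷ × 17.9 × 0.003969) / (2 × 4.75×10⁻⁴) = 9.40×10⁻⁵ T.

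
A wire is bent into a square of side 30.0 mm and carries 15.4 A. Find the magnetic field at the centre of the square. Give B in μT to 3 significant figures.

Each side is a finite straight segment at perpendicular distance d = a/(2 tan(π/4)) = 0.015 m from the centre, with end-angles ±π/4.
One side contributes B₁ = (μ₀I/4πd)·2 sin(π/4) = 1.45×10⁻⁴ T.
All 4 sides add in the same direction: B = 4 × 1.45×10⁻⁴ = 5.81×10⁻⁴ T.

B ≈ 581 μT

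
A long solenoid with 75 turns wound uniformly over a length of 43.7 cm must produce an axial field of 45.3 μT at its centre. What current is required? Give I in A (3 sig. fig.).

I ≈ 0.210 A

Inside a long solenoid B = μ₀nI with n = 171.6 m⁻¹, so I = B/(μ₀n).
I = 4.53×10⁻⁵ / (4π×10⁻⁷ × 171.6) = 0.210 A.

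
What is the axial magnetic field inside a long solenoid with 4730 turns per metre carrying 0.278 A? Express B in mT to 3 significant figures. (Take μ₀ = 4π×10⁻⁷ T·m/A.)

B ≈ 1.65 mT

Inside a long solenoid, B = μ₀nI with n = 4730 turns/m.
B = 4π×10⁻⁷ × 4730 × 0.278 = 1.65×10⁻³ T.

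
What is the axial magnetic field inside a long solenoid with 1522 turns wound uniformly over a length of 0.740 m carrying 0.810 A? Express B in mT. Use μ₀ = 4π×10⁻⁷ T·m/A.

Inside a long solenoid, B = μ₀nI with n = 2057 turns/m.
B = 4π×10⁻⁷ × 2057 × 0.810 = 2.09×10⁻³ T.

B ≈ 2.09 mT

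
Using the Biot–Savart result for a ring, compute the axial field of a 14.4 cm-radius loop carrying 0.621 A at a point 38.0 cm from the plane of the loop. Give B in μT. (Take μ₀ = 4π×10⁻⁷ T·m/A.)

B ≈ 0.121 μT

On the axis of a circular loop, B = μ₀IR² / [2(R²+z²)^(3/2)].
R² + z² = (0.144)² + (0.38)² = 0.1651 m², and (R²+z²)^(3/2) = 6.71×10⁻² m³.
B = (4π×10⁻⁷ × 0.621 × 0.02074) / (2 × 6.71×10⁻²) = 1.21×10⁻⁷ T.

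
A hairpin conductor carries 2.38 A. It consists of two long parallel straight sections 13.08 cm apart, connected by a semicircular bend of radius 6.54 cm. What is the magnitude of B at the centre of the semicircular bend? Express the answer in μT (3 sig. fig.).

The semicircular arc contributes B_arc = μ₀I·π/(4πR) = μ₀I/(4R) = 1.14×10⁻⁵ T.
Each semi-infinite lead is at perpendicular distance R = 0.0654 m from the centre, with the perpendicular foot at its near end, so it contributes μ₀I/(4πR); both point the same way, together 7.28×10⁻⁶ T.
Arc and leads all point the same direction: B = 1.14×10⁻⁵ + 7.28×10⁻⁶ = 1.87×10⁻⁵ T.

B ≈ 18.7 μT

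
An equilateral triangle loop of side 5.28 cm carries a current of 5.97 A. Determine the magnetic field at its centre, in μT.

B ≈ 204 μT

Each side is a finite straight segment at perpendicular distance d = a/(2 tan(π/3)) = 0.01524 m from the centre, with end-angles ±π/3.
One side contributes B₁ = (μ₀I/4πd)·2 sin(π/3) = 6.78×10⁻⁵ T.
All 3 sides add in the same direction: B = 3 × 6.78×10⁻⁵ = 2.04×10⁻⁴ T.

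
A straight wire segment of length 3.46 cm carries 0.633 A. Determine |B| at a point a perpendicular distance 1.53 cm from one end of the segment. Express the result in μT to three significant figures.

For a finite straight segment, B = (μ₀I/4πd)(sinθ₁ + sinθ₂), where θ₁, θ₂ are the angles from the perpendicular to each end.
The perpendicular foot is at one end, so the two end-offsets along the wire are 0 and L = 0.0346 m.
sinθ₁ = 0/√(0²+0.0153²) = 0.0000; sinθ₂ = 0.0346/√(0.0346²+0.0153²) = 0.9146.
B = (4π×10⁻⁷ × 0.633) / (4π × 0.0153) × (0.0000 + 0.9146) = 3.78×10⁻⁶ T.

B ≈ 3.78 μT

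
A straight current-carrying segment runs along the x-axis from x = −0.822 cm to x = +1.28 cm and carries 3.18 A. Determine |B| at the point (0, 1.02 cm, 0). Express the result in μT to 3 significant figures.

B ≈ 43.9 μT

For a finite straight segment, B = (μ₀I/4πd)(sinθ₁ + sinθ₂), where θ₁, θ₂ are the angles from the perpendicular to each end.
The perpendicular distance is d = 0.0102 m; the end-offsets along the wire are a = 0.00822 m and b = 0.0128 m.
sinθ₁ = 0.00822/√(0.00822²+0.0102²) = 0.6275; sinθ₂ = 0.0128/√(0.0128²+0.0102²) = 0.7821.
B = (4π×10⁻⁷ × 3.18) / (4π × 0.0102) × (0.6275 + 0.7821) = 4.39×10⁻⁵ T.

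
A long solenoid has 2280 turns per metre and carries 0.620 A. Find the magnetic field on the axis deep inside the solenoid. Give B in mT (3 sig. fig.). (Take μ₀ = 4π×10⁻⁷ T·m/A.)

Inside a long solenoid, B = μ₀nI with n = 2280 turns/m.
B = 4π×10⁻⁷ × 2280 × 0.620 = 1.78×10⁻³ T.

B ≈ 1.78 mT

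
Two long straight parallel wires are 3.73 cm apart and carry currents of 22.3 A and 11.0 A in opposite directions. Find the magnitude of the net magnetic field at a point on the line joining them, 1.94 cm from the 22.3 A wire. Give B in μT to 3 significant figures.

Each long wire gives B = μ₀I/(2πd). Distances are d₁ = 0.0194 m and d₂ = 0.0179 m.
B₁ = 2.30×10⁻⁴ T, B₂ = 1.23×10⁻⁴ T.
Between antiparallel currents both contributions point the same way, so they add. B = B₁ + B₂ = 2.30×10⁻⁴ + 1.23×10⁻⁴ = 3.53×10⁻⁴ T.

B ≈ 353 μT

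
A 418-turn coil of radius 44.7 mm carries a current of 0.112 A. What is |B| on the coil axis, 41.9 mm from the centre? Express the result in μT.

For an N-turn flat coil, B = Nμ₀IR²/[2(R²+z²)^(3/2)] with R = 0.0447 m, z = 0.0419 m.
B = 418 × 6.11×10⁻⁷ T = 2.56×10⁻⁴ T.

B ≈ 256 μT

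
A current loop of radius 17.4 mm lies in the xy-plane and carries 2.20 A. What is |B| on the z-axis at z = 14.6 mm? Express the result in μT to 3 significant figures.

On the axis of a circular loop, B = μ₀IR² / [2(R²+z²)^(3/2)].
R² + z² = (0.0174)² + (0.0146)² = 0.0005159 m², and (R²+z²)^(3/2) = 1.17×10⁻⁵ m³.
B = (4π×10⁻⁷ × 2.20 × 0.0003028) / (2 × 1.17×10⁻⁵) = 3.57×10⁻⁵ T.

B ≈ 35.7 μT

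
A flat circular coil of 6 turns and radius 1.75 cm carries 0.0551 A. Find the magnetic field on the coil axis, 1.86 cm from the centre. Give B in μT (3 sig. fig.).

For an N-turn flat coil, B = Nμ₀IR²/[2(R²+z²)^(3/2)] with R = 0.0175 m, z = 0.0186 m.
B = 6 × 6.37×10⁻⁷ T = 3.82×10⁻⁶ T.

B ≈ 3.82 μT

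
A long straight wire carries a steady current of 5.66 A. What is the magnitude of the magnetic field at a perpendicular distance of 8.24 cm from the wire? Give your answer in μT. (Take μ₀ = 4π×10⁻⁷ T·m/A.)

B ≈ 13.7 μT

For an infinitely long straight wire, B = μ₀I/(2πd).
B = (4π×10⁻⁷ × 5.66) / (2π × 0.0824) = 1.37×10⁻⁵ T.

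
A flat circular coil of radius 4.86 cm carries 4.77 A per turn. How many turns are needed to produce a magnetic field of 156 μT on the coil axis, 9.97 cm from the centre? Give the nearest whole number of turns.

For an N-turn coil, B = Nμ₀IR²/[2(R²+z²)^(3/2)]. A single turn gives B₁ = 5.19×10⁻⁶ T with R = 0.0486 m, z = 0.0997 m.
N = B/B₁ = 1.56×10⁻⁴ / 5.19×10⁻⁶ = 30.07.

N = 30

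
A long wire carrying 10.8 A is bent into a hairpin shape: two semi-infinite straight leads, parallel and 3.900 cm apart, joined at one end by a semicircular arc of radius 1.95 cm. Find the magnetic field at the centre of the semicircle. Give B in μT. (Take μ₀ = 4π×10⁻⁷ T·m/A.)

The semicircular arc contributes B_arc = μ₀I·π/(4πR) = μ₀I/(4R) = 1.74×10⁻⁴ T.
Each semi-infinite lead is at perpendicular distance R = 0.0195 m from the centre, with the perpendicular foot at its near end, so it contributes μ₀I/(4πR); both point the same way, together 1.11×10⁻⁴ T.
Arc and leads all point the same direction: B = 1.74×10⁻⁴ + 1.11×10⁻⁴ = 2.85×10⁻⁴ T.

B ≈ 285 μT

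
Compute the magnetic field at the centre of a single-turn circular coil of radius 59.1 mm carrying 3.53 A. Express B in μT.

B ≈ 37.5 μT

At the centre of a circular loop the Biot–Savart law gives B = μ₀I/(2R).
B = (4π×10⁻⁷ × 3.53) / (2 × 0.0591) = 3.75×10⁻⁵ T.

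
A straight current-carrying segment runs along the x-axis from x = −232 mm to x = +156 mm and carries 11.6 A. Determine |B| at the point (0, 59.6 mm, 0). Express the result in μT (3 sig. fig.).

For a finite straight segment, B = (μ₀I/4πd)(sinθ₁ + sinθ₂), where θ₁, θ₂ are the angles from the perpendicular to each end.
The perpendicular distance is d = 0.0596 m; the end-offsets along the wire are a = 0.232 m and b = 0.156 m.
sinθ₁ = 0.232/√(0.232²+0.0596²) = 0.9686; sinθ₂ = 0.156/√(0.156²+0.0596²) = 0.9341.
B = (4π×10⁻⁷ × 11.6) / (4π × 0.0596) × (0.9686 + 0.9341) = 3.70×10⁻⁵ T.

B ≈ 37.0 μT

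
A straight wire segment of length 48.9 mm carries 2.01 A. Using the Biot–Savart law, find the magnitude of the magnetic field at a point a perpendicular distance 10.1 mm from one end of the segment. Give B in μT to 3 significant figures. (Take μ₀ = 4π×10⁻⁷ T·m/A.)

B ≈ 19.5 μT

For a finite straight segment, B = (μ₀I/4πd)(sinθ₁ + sinθ₂), where θ₁, θ₂ are the angles from the perpendicular to each end.
The perpendicular foot is at one end, so the two end-offsets along the wire are 0 and L = 0.0489 m.
sinθ₁ = 0/√(0²+0.0101²) = 0.0000; sinθ₂ = 0.0489/√(0.0489²+0.0101²) = 0.9793.
B = (4π×10⁻⁷ × 2.01) / (4π × 0.0101) × (0.0000 + 0.9793) = 1.95×10⁻⁵ T.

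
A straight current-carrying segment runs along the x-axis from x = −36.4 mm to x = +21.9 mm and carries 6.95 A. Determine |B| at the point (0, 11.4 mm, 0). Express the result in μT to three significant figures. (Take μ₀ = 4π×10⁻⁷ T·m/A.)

For a finite straight segment, B = (μ₀I/4πd)(sinθ₁ + sinθ₂), where θ₁, θ₂ are the angles from the perpendicular to each end.
The perpendicular distance is d = 0.0114 m; the end-offsets along the wire are a = 0.0364 m and b = 0.0219 m.
sinθ₁ = 0.0364/√(0.0364²+0.0114²) = 0.9543; sinθ₂ = 0.0219/√(0.0219²+0.0114²) = 0.8870.
B = (4π×10⁻⁷ × 6.95) / (4π × 0.0114) × (0.9543 + 0.8870) = 1.12×10⁻⁴ T.

B ≈ 112 μT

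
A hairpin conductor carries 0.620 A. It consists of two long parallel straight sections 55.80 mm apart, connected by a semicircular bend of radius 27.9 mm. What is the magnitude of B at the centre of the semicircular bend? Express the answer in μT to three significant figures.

The semicircular arc contributes B_arc = μ₀I·π/(4πR) = μ₀I/(4R) = 6.98×10⁻⁶ T.
Each semi-infinite lead is at perpendicular distance R = 0.0279 m from the centre, with the perpendicular foot at its near end, so it contributes μ₀I/(4πR); both point the same way, together 4.44×10⁻⁶ T.
Arc and leads all point the same direction: B = 6.98×10⁻⁶ + 4.44×10⁻⁶ = 1.14×10⁻⁵ T.

B ≈ 11.4 μT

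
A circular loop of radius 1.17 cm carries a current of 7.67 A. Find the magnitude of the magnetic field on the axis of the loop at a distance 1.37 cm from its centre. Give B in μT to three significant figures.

On the axis of a circular loop, B = μ₀IR² / [2(R²+z²)^(3/2)].
R² + z² = (0.0117)² + (0.0137)² = 0.0003246 m², and (R²+z²)^(3/2) = 5.85×10⁻⁶ m³.
B = (4π×10⁻⁷ × 7.67 × 0.0001369) / (2 × 5.85×10⁻⁶) = 1.13×10⁻⁴ T.

B ≈ 113 μT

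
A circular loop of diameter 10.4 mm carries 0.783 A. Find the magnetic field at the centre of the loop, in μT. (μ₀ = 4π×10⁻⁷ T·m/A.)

B ≈ 94.6 μT

At the centre of a circular loop the Biot–Savart law gives B = μ₀I/(2R) (so R = 0.0052 m).
B = (4π×10⁻⁷ × 0.783) / (2 × 0.0052) = 9.46×10⁻⁵ T.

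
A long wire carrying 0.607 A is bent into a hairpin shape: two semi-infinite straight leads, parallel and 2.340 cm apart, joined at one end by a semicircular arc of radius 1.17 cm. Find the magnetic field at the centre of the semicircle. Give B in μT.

The semicircular arc contributes B_arc = μ₀I·π/(4πR) = μ₀I/(4R) = 1.63×10⁻⁵ T.
Each semi-infinite lead is at perpendicular distance R = 0.0117 m from the centre, with the perpendicular foot at its near end, so it contributes μ₀I/(4πR); both point the same way, together 1.04×10⁻⁵ T.
Arc and leads all point the same direction: B = 1.63×10⁻⁵ + 1.04×10⁻⁵ = 2.67×10⁻⁵ T.

B ≈ 26.7 μT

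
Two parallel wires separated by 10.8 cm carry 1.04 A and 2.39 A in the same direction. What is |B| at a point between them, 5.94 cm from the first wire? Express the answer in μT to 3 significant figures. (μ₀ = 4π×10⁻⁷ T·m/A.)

B ≈ 6.33 μT

Each long wire gives B = μ₀I/(2πd). Distances are d₁ = 0.0594 m and d₂ = 0.0486 m.
B₁ = 3.50×10⁻⁶ T, B₂ = 9.84×10⁻⁶ T.
Between parallel currents the two contributions point in opposite directions, so they subtract. B = |B₁ − B₂| = |3.50×10⁻⁶ − 9.84×10⁻⁶| = 6.33×10⁻⁶ T.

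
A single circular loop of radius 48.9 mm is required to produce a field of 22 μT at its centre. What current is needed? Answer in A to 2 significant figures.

At the centre of a circular loop B = μ₀I/(2R), so I = 2RB/μ₀.
With R = 0.0489 m, I = 2 × 0.0489 × 2.20×10⁻⁵ / (4π×10⁻⁷) = 1.71 A.

I ≈ 1.7 A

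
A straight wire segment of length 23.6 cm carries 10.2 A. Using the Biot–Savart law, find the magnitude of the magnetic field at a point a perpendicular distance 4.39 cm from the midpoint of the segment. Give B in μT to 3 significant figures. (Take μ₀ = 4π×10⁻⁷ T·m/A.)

B ≈ 43.6 μT

For a finite straight segment, B = (μ₀I/4πd)(sinθ₁ + sinθ₂), where θ₁, θ₂ are the angles from the perpendicular to each end.
The perpendicular from the point meets the wire at its midpoint, so each end is L/2 = 0.118 m away along the wire.
sinθ₁ = 0.118/√(0.118²+0.0439²) = 0.9372; sinθ₂ = 0.118/√(0.118²+0.0439²) = 0.9372.
B = (4π×10⁻⁷ × 10.2) / (4π × 0.0439) × (0.9372 + 0.9372) = 4.36×10⁻⁵ T.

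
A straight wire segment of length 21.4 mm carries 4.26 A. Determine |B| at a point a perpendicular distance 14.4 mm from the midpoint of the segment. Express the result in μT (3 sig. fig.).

For a finite straight segment, B = (μ₀I/4πd)(sinθ₁ + sinθ₂), where θ₁, θ₂ are the angles from the perpendicular to each end.
The perpendicular from the point meets the wire at its midpoint, so each end is L/2 = 0.0107 m away along the wire.
sinθ₁ = 0.0107/√(0.0107²+0.0144²) = 0.5964; sinθ₂ = 0.0107/√(0.0107²+0.0144²) = 0.5964.
B = (4π×10⁻⁷ × 4.26) / (4π × 0.0144) × (0.5964 + 0.5964) = 3.53×10⁻⁵ T.

B ≈ 35.3 μT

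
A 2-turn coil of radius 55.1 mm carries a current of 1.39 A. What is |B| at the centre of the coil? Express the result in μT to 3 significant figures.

B ≈ 31.7 μT

For an N-turn flat coil, B = Nμ₀I/(2R) with R = 0.0551 m.
B = 2 × 1.59×10⁻⁵ T = 3.17×10⁻⁵ T.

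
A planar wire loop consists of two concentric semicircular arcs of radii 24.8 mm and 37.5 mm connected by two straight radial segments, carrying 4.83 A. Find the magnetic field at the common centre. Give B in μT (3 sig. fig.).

B ≈ 20.7 μT

The radial connectors point toward the centre, so dl × r̂ = 0 and they contribute nothing.
Each semicircle gives μ₀I/(4R): inner arc 6.12×10⁻⁵ T, outer arc 4.05×10⁻⁵ T.
The two arcs carry current in opposite angular senses, so their fields oppose: B = |6.12×10⁻⁵ − 4.05×10⁻⁵| = 2.07×10⁻⁵ T.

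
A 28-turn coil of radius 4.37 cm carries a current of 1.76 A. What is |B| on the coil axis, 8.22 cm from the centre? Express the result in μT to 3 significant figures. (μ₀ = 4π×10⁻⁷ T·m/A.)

For an N-turn flat coil, B = Nμ₀IR²/[2(R²+z²)^(3/2)] with R = 0.0437 m, z = 0.0822 m.
B = 28 × 2.62×10⁻⁶ T = 7.33×10⁻⁵ T.

B ≈ 73.3 μT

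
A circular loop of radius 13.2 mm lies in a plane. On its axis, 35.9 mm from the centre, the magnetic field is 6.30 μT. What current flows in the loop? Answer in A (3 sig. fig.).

On the axis of a loop, B = μ₀IR²/[2(R²+z²)^(3/2)], so I = 2B(R²+z²)^(3/2)/(μ₀R²).
R² + z² = 0.0001742 + 0.001289 = 0.001463 m²; raised to 3/2 gives 5.60×10⁻⁵ m³.
I = 2 × 6.30×10⁻⁶ × 5.60×10⁻⁵ / (1.26×10⁻⁶ × 0.0001742) = 3.22 A.

I ≈ 3.22 A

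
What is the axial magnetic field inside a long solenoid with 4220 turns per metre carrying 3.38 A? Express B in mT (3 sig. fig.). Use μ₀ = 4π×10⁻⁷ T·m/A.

Inside a long solenoid, B = μ₀nI with n = 4220 turns/m.
B = 4π×10⁻⁷ × 4220 × 3.38 = 1.79×10⁻² T.

B ≈ 17.9 mT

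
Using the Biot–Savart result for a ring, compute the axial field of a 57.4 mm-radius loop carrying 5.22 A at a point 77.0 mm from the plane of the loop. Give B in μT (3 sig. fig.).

On the axis of a circular loop, B = μ₀IR² / [2(R²+z²)^(3/2)].
R² + z² = (0.0574)² + (0.077)² = 0.009224 m², and (R²+z²)^(3/2) = 8.86×10⁻⁴ m³.
B = (4π×10⁻⁷ × 5.22 × 0.003295) / (2 × 8.86×10⁻⁴) = 1.22×10⁻⁵ T.

B ≈ 12.2 μT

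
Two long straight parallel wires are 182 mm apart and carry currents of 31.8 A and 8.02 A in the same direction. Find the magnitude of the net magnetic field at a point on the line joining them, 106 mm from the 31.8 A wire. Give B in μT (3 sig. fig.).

Each long wire gives B = μ₀I/(2πd). Distances are d₁ = 0.106 m and d₂ = 0.076 m.
B₁ = 6.00×10⁻⁵ T, B₂ = 2.11×10⁻⁵ T.
Between parallel currents the two contributions point in opposite directions, so they subtract. B = |B₁ − B₂| = |6.00×10⁻⁵ − 2.11×10⁻⁵| = 3.89×10⁻⁵ T.

B ≈ 38.9 μT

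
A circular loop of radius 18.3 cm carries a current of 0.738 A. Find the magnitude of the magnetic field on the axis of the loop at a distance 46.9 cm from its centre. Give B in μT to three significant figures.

B ≈ 0.122 μT

On the axis of a circular loop, B = μ₀IR² / [2(R²+z²)^(3/2)].
R² + z² = (0.183)² + (0.469)² = 0.2534 m², and (R²+z²)^(3/2) = 0.128 m³.
B = (4π×10⁻⁷ × 0.738 × 0.03349) / (2 × 0.128) = 1.22×10⁻⁷ T.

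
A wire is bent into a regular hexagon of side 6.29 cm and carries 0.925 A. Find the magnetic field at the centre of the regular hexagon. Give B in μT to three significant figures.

B ≈ 10.2 μT

Each side is a finite straight segment at perpendicular distance d = a/(2 tan(π/6)) = 0.05447 m from the centre, with end-angles ±π/6.
One side contributes B₁ = (μ₀I/4πd)·2 sin(π/6) = 1.70×10⁻⁶ T.
All 6 sides add in the same direction: B = 6 × 1.70×10⁻⁶ = 1.02×10⁻⁵ T.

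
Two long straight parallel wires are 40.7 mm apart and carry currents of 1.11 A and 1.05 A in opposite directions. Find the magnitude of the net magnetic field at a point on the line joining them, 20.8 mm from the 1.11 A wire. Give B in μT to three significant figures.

Each long wire gives B = μ₀I/(2πd). Distances are d₁ = 0.0208 m and d₂ = 0.0199 m.
B₁ = 1.07×10⁻⁵ T, B₂ = 1.06×10⁻⁵ T.
Between antiparallel currents both contributions point the same way, so they add. B = B₁ + B₂ = 1.07×10⁻⁵ + 1.06×10⁻⁵ = 2.12×10⁻⁵ T.

B ≈ 21.2 μT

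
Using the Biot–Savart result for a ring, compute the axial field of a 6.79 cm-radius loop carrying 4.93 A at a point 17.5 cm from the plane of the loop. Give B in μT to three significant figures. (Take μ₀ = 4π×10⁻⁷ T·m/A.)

On the axis of a circular loop, B = μ₀IR² / [2(R²+z²)^(3/2)].
R² + z² = (0.0679)² + (0.175)² = 0.03524 m², and (R²+z²)^(3/2) = 6.61×10⁻³ m³.
B = (4π×10⁻⁷ × 4.93 × 0.00461) / (2 × 6.61×10⁻³) = 2.16×10⁻⁶ T.

B ≈ 2.16 μT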